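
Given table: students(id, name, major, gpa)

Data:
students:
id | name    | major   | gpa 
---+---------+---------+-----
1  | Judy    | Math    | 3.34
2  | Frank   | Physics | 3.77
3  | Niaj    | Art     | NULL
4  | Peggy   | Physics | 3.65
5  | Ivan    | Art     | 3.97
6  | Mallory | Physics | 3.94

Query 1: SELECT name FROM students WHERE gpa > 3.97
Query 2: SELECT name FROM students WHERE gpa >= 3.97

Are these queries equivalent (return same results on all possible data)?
No, not equivalent

Query 1 returns: []
Query 2 returns: [('Ivan',)]

Reason: > vs >= gives different results when gpa = 3.97 exists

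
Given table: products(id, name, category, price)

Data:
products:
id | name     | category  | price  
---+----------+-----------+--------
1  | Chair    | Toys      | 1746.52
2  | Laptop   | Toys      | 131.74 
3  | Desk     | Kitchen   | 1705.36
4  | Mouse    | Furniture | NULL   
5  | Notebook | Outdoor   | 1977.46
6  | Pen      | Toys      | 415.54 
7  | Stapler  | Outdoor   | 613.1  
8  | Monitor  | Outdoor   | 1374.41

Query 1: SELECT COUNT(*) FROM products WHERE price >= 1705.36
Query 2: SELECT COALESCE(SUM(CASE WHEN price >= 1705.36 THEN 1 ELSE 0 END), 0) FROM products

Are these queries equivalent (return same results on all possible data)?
Yes, equivalent

Both queries return: [(3,)]

Reason: COUNT with WHERE vs conditional SUM (COALESCE handles empty-table NULL)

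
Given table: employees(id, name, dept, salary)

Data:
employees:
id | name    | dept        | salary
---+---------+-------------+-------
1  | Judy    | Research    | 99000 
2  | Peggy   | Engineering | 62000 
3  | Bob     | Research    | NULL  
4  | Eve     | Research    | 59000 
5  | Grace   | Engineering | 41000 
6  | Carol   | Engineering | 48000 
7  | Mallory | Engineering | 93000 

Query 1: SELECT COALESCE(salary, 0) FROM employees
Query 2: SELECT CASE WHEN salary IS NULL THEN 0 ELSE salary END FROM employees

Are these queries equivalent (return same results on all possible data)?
Yes, equivalent

Both queries return: [(0,), (41000,), (48000,), (59000,), (62000,), (93000,), (99000,)]

Reason: COALESCE vs CASE for NULL handling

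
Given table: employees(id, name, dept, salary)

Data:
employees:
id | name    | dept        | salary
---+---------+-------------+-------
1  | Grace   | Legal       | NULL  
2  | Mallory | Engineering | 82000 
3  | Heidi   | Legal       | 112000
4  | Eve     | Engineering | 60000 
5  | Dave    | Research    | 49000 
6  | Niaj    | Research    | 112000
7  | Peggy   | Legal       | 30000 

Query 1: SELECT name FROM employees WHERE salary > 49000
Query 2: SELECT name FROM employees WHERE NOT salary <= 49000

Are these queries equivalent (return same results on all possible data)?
Yes, equivalent

Both queries return: [('Eve',), ('Heidi',), ('Mallory',), ('Niaj',)]

Reason: Both filter salary > 49000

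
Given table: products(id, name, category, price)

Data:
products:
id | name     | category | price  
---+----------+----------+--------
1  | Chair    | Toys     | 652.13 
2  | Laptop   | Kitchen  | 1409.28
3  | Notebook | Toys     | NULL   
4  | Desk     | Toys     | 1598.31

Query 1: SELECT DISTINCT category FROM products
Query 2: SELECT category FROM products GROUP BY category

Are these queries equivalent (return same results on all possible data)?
Yes, equivalent

Both queries return: [('Kitchen',), ('Toys',)]

Reason: Both get unique categorys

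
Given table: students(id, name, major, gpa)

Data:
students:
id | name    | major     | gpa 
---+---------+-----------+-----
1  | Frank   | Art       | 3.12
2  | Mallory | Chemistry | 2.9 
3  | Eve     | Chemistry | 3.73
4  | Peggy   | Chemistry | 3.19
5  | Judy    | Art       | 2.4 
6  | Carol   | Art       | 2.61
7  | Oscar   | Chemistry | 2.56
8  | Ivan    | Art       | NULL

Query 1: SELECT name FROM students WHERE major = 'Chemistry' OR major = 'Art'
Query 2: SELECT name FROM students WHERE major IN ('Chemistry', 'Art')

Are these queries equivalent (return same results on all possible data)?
Yes, equivalent

Both queries return: [('Carol',), ('Eve',), ('Frank',), ('Ivan',), ('Judy',), ('Mallory',), ('Oscar',), ('Peggy',)]

Reason: OR vs IN are equivalent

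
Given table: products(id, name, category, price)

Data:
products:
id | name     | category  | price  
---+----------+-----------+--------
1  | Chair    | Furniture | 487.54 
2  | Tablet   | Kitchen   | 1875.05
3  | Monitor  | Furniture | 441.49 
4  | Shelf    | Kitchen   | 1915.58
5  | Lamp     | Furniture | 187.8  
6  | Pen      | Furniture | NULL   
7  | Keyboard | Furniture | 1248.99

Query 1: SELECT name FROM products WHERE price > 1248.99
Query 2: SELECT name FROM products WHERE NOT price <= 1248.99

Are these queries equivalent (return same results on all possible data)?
Yes, equivalent

Both queries return: [('Shelf',), ('Tablet',)]

Reason: Both filter price > 1248.99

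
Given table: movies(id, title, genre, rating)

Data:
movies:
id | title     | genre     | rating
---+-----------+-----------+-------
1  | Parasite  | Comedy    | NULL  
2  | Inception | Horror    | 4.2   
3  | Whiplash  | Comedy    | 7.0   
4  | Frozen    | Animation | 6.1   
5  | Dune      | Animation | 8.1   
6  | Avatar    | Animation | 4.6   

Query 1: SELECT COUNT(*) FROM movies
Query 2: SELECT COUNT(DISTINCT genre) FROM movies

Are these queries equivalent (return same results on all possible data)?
No, not equivalent

Query 1 returns: [(6,)]
Query 2 returns: [(3,)]

Reason: COUNT(*) counts rows, COUNT(DISTINCT genre) counts unique genres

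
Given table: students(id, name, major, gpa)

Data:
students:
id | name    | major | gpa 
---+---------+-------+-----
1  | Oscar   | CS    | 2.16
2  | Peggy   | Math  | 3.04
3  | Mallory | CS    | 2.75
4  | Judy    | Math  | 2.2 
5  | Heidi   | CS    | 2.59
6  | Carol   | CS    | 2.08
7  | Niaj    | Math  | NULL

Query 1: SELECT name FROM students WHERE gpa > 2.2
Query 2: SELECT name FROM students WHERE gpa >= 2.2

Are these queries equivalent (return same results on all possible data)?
No, not equivalent

Query 1 returns: [('Peggy',), ('Mallory',), ('Heidi',)]
Query 2 returns: [('Peggy',), ('Mallory',), ('Judy',), ('Heidi',)]

Reason: > vs >= gives different results when gpa = 2.2 exists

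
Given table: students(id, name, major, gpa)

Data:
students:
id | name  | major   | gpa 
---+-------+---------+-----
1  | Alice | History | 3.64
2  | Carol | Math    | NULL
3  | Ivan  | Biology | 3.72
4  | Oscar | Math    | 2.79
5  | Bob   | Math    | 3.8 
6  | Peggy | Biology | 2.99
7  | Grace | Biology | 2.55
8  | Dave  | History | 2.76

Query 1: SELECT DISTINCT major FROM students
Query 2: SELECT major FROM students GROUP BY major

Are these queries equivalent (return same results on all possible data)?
Yes, equivalent

Both queries return: [('Biology',), ('History',), ('Math',)]

Reason: Both get unique majors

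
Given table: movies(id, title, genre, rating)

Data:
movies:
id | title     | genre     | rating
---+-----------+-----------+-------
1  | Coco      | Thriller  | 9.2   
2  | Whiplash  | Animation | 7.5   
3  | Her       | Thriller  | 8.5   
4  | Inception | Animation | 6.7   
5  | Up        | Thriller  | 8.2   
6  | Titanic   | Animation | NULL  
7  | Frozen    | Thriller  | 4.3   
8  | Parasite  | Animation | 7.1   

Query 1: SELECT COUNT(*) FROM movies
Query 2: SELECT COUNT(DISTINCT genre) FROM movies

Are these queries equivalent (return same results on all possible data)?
No, not equivalent

Query 1 returns: [(8,)]
Query 2 returns: [(2,)]

Reason: COUNT(*) counts rows, COUNT(DISTINCT genre) counts unique genres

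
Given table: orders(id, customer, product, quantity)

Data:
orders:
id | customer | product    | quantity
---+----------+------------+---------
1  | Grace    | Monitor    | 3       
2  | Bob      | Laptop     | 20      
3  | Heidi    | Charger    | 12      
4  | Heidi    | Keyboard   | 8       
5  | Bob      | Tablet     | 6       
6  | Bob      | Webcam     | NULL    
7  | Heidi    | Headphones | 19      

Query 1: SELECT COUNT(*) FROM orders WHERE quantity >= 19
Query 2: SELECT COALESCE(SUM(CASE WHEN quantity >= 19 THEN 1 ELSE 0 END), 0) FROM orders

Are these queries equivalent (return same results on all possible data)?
Yes, equivalent

Both queries return: [(2,)]

Reason: COUNT with WHERE vs conditional SUM (COALESCE handles empty-table NULL)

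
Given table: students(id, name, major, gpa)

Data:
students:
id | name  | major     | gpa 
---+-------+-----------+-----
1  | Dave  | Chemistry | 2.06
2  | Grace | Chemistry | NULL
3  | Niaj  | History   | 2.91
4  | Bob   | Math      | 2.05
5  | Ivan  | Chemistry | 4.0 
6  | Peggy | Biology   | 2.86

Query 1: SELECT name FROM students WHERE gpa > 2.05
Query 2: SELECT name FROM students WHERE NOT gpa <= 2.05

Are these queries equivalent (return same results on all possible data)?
Yes, equivalent

Both queries return: [('Dave',), ('Ivan',), ('Niaj',), ('Peggy',)]

Reason: Both filter gpa > 2.05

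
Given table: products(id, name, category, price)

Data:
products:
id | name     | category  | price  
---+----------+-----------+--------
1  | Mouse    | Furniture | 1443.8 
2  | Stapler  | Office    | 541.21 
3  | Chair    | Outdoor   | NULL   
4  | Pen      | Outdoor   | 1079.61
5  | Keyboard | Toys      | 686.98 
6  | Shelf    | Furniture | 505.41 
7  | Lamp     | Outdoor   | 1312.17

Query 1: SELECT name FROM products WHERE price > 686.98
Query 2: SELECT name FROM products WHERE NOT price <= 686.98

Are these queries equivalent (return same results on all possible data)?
Yes, equivalent

Both queries return: [('Lamp',), ('Mouse',), ('Pen',)]

Reason: Both filter price > 686.98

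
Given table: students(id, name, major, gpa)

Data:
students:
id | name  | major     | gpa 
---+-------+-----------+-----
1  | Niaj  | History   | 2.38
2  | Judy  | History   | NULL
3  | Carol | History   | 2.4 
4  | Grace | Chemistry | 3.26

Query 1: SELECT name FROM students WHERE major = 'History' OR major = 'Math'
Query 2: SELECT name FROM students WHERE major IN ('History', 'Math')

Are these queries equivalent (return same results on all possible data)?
Yes, equivalent

Both queries return: [('Carol',), ('Judy',), ('Niaj',)]

Reason: OR vs IN are equivalent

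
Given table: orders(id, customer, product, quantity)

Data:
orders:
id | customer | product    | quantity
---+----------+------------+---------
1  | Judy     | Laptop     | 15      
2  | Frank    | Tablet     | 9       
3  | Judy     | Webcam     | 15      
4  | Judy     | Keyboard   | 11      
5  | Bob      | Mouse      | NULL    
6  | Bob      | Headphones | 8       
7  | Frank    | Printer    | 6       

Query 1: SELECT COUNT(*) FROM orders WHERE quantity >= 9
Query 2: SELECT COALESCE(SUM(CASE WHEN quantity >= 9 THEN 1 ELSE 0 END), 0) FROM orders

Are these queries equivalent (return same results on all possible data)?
Yes, equivalent

Both queries return: [(4,)]

Reason: COUNT with WHERE vs conditional SUM (COALESCE handles empty-table NULL)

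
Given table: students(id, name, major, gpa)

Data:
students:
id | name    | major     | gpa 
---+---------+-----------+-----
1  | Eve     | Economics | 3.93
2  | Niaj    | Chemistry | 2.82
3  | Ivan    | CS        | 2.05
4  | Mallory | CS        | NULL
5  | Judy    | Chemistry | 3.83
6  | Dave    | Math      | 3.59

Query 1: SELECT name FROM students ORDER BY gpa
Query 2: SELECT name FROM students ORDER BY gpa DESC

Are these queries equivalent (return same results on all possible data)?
No, not equivalent

Query 1 returns: [('Mallory',), ('Ivan',), ('Niaj',), ('Dave',), ('Judy',), ('Eve',)]
Query 2 returns: [('Eve',), ('Judy',), ('Dave',), ('Niaj',), ('Ivan',), ('Mallory',)]

Reason: ASC vs DESC gives opposite ordering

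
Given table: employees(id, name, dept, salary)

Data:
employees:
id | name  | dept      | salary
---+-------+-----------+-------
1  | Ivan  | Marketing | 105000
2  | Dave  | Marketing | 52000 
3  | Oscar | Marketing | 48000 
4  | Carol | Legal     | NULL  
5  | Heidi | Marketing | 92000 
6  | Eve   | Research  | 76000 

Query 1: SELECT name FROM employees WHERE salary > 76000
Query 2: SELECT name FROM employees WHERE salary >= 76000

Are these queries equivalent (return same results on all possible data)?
No, not equivalent

Query 1 returns: [('Ivan',), ('Heidi',)]
Query 2 returns: [('Ivan',), ('Heidi',), ('Eve',)]

Reason: > vs >= gives different results when salary = 76000 exists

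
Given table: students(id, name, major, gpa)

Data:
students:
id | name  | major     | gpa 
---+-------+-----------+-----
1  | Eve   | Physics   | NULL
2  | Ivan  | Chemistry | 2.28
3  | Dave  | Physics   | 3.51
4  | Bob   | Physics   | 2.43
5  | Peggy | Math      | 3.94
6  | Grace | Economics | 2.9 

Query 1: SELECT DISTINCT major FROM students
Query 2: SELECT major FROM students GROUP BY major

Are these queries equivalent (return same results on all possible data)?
Yes, equivalent

Both queries return: [('Chemistry',), ('Economics',), ('Math',), ('Physics',)]

Reason: Both get unique majors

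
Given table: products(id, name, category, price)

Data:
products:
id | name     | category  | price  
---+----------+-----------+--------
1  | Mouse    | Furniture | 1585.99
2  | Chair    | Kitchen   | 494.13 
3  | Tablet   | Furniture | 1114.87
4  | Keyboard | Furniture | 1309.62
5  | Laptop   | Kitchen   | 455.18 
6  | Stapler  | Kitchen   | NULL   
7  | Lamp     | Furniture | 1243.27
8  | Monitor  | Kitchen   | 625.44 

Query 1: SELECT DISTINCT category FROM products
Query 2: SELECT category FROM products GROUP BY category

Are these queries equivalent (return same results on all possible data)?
Yes, equivalent

Both queries return: [('Furniture',), ('Kitchen',)]

Reason: Both get unique categorys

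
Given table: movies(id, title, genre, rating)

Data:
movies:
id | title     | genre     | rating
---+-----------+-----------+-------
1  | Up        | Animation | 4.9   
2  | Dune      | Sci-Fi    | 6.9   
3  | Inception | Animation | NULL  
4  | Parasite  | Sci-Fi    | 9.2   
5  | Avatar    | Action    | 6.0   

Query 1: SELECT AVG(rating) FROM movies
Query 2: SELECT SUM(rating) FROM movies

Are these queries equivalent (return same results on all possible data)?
No, not equivalent

Query 1 returns: [(6.75,)]
Query 2 returns: [(27.0,)]

Reason: AVG vs SUM give different aggregate values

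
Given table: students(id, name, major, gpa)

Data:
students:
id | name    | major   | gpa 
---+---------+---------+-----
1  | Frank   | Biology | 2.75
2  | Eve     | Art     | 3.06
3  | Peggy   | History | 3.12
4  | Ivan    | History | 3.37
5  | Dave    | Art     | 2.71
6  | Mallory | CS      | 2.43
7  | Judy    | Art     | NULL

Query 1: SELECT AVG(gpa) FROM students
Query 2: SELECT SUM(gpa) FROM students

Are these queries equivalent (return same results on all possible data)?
No, not equivalent

Query 1 returns: [(2.9066666666666667,)]
Query 2 returns: [(17.44,)]

Reason: AVG vs SUM give different aggregate values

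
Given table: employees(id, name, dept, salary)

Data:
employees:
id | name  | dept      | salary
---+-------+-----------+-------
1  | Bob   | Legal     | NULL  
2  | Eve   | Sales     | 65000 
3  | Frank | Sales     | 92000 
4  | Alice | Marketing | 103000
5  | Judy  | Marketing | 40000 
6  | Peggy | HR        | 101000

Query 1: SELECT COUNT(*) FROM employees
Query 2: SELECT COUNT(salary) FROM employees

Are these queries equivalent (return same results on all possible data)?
No, not equivalent

Query 1 returns: [(6,)]
Query 2 returns: [(5,)]

Reason: COUNT(*) includes NULLs, COUNT(column) excludes them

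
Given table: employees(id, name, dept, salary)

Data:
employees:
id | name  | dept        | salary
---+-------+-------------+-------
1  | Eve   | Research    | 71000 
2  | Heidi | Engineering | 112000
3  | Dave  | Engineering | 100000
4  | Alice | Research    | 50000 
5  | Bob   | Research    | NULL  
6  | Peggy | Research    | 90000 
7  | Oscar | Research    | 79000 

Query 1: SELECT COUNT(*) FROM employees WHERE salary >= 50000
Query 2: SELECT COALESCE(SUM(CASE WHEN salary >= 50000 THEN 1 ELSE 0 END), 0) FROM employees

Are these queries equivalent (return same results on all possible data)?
Yes, equivalent

Both queries return: [(6,)]

Reason: COUNT with WHERE vs conditional SUM (COALESCE handles empty-table NULL)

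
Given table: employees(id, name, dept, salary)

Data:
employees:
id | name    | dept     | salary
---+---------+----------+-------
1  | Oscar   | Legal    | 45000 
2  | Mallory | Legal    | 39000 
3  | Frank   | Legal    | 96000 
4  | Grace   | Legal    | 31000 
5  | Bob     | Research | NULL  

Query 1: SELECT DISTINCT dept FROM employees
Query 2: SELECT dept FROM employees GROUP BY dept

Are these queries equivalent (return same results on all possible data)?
Yes, equivalent

Both queries return: [('Legal',), ('Research',)]

Reason: Both get unique depts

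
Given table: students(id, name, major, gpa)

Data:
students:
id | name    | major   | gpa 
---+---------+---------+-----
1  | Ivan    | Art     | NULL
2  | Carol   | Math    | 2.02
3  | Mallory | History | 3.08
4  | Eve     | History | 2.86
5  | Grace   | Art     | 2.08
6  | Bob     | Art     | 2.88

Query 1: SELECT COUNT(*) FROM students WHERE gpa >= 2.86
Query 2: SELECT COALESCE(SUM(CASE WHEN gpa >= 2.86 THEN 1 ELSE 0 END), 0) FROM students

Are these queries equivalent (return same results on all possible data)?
Yes, equivalent

Both queries return: [(3,)]

Reason: COUNT with WHERE vs conditional SUM (COALESCE handles empty-table NULL)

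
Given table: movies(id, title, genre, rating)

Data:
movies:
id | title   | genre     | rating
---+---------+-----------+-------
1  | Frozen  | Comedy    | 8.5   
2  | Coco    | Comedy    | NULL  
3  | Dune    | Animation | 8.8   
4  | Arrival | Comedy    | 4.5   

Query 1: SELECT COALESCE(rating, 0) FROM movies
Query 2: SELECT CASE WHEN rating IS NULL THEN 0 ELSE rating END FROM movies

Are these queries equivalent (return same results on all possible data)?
Yes, equivalent

Both queries return: [(0,), (4.5,), (8.5,), (8.8,)]

Reason: COALESCE vs CASE for NULL handling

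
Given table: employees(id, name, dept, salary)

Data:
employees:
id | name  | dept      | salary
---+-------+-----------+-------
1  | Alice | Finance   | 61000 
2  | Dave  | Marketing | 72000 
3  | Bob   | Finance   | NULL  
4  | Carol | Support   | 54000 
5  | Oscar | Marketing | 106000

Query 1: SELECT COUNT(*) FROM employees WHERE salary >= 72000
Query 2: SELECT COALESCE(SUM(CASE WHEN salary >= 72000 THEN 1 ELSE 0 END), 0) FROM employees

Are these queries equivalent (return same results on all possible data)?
Yes, equivalent

Both queries return: [(2,)]

Reason: COUNT with WHERE vs conditional SUM (COALESCE handles empty-table NULL)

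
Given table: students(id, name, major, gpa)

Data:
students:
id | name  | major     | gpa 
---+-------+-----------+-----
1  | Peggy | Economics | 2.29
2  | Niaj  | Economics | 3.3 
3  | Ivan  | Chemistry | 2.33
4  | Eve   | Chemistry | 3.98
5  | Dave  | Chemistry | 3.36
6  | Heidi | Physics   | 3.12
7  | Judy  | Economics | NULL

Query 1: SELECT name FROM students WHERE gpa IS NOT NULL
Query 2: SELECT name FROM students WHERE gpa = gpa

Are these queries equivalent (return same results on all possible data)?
Yes, equivalent

Both queries return: [('Dave',), ('Eve',), ('Heidi',), ('Ivan',), ('Niaj',), ('Peggy',)]

Reason: IS NOT NULL vs self-equality (both exclude NULLs)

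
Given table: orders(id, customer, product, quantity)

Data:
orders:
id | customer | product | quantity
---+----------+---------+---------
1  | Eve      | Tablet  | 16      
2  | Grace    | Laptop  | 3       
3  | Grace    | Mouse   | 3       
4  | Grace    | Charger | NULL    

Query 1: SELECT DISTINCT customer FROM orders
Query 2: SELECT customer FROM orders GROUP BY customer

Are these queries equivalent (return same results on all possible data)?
Yes, equivalent

Both queries return: [('Eve',), ('Grace',)]

Reason: Both get unique customers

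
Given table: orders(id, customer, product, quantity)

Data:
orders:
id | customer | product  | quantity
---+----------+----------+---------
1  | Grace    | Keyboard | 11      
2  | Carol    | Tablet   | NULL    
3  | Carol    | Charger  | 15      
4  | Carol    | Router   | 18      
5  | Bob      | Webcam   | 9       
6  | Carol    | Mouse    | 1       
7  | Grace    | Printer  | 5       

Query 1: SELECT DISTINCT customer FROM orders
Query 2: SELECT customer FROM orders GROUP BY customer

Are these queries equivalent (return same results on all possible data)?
Yes, equivalent

Both queries return: [('Bob',), ('Carol',), ('Grace',)]

Reason: Both get unique customers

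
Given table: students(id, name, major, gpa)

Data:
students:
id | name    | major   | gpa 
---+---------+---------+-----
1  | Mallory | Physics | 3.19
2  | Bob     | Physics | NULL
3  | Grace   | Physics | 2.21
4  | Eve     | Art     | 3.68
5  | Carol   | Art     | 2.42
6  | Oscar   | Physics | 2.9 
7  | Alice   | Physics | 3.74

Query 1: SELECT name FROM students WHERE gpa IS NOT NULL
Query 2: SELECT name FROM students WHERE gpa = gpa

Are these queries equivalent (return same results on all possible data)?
Yes, equivalent

Both queries return: [('Alice',), ('Carol',), ('Eve',), ('Grace',), ('Mallory',), ('Oscar',)]

Reason: IS NOT NULL vs self-equality (both exclude NULLs)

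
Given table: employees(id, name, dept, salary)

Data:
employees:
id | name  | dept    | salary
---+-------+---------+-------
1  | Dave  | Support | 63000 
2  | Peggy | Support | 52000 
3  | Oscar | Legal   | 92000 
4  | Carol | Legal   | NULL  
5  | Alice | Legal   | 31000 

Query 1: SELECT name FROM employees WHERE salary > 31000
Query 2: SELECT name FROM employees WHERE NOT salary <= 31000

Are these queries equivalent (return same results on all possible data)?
Yes, equivalent

Both queries return: [('Dave',), ('Oscar',), ('Peggy',)]

Reason: Both filter salary > 31000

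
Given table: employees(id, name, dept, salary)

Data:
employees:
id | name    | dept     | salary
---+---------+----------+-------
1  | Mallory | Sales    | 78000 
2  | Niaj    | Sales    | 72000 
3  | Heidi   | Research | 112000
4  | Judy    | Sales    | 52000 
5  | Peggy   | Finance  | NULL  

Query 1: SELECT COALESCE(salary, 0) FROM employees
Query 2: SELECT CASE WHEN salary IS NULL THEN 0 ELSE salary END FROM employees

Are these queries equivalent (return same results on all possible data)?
Yes, equivalent

Both queries return: [(0,), (52000,), (72000,), (78000,), (112000,)]

Reason: COALESCE vs CASE for NULL handling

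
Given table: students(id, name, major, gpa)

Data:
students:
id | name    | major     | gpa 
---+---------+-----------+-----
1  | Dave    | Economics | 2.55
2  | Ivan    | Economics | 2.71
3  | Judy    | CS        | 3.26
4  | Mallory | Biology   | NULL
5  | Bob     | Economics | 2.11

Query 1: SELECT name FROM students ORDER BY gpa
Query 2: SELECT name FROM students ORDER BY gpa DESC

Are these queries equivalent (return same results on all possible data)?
No, not equivalent

Query 1 returns: [('Mallory',), ('Bob',), ('Dave',), ('Ivan',), ('Judy',)]
Query 2 returns: [('Judy',), ('Ivan',), ('Dave',), ('Bob',), ('Mallory',)]

Reason: ASC vs DESC gives opposite ordering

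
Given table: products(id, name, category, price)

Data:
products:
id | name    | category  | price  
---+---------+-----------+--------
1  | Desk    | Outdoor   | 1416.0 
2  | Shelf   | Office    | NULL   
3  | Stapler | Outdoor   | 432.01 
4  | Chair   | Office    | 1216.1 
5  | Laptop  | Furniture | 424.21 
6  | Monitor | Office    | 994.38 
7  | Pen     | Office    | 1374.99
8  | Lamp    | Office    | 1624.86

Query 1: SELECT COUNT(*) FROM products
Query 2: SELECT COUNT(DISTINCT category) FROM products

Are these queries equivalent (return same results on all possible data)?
No, not equivalent

Query 1 returns: [(8,)]
Query 2 returns: [(3,)]

Reason: COUNT(*) counts rows, COUNT(DISTINCT category) counts unique categorys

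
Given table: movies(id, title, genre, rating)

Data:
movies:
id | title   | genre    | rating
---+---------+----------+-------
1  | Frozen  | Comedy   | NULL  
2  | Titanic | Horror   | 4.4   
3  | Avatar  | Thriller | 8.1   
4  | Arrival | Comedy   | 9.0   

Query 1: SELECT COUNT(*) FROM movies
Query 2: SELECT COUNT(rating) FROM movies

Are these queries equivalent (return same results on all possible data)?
No, not equivalent

Query 1 returns: [(4,)]
Query 2 returns: [(3,)]

Reason: COUNT(*) includes NULLs, COUNT(column) excludes them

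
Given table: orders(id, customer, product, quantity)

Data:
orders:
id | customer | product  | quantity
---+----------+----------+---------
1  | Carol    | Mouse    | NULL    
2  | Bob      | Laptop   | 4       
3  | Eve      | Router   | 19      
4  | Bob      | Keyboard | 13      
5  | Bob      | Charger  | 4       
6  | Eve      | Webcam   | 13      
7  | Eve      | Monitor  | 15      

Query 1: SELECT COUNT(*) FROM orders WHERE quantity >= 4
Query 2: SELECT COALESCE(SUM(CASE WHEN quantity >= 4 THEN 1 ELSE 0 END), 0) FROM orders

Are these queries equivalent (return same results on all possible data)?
Yes, equivalent

Both queries return: [(6,)]

Reason: COUNT with WHERE vs conditional SUM (COALESCE handles empty-table NULL)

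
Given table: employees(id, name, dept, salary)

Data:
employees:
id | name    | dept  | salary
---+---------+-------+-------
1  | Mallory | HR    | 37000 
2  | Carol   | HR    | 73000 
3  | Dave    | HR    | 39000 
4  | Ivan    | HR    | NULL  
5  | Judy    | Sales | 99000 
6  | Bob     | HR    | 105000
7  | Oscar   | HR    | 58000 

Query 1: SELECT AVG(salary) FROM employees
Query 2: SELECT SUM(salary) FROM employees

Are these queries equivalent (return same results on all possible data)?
No, not equivalent

Query 1 returns: [(68500.0,)]
Query 2 returns: [(411000,)]

Reason: AVG vs SUM give different aggregate values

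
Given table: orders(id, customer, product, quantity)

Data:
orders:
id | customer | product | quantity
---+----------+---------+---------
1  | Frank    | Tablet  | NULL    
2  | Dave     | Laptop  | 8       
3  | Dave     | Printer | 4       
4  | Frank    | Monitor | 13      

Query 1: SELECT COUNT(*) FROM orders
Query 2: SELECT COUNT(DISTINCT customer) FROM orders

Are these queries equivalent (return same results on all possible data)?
No, not equivalent

Query 1 returns: [(4,)]
Query 2 returns: [(2,)]

Reason: COUNT(*) counts rows, COUNT(DISTINCT customer) counts unique customers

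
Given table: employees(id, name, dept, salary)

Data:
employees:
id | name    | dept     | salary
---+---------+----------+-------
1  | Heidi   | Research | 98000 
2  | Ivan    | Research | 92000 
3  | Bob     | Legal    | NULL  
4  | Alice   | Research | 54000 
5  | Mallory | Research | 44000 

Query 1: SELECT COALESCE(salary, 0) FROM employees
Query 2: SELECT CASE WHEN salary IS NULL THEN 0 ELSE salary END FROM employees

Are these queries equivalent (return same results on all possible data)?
Yes, equivalent

Both queries return: [(0,), (44000,), (54000,), (92000,), (98000,)]

Reason: COALESCE vs CASE for NULL handling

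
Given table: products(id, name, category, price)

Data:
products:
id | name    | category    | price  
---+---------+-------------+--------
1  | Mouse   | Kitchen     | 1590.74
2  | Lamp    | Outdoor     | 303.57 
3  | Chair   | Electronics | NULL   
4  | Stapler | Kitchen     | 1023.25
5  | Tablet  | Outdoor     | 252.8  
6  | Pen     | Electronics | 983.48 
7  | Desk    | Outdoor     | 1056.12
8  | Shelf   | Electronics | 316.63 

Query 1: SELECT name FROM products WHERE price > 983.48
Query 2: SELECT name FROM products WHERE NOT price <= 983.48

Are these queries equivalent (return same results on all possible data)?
Yes, equivalent

Both queries return: [('Desk',), ('Mouse',), ('Stapler',)]

Reason: Both filter price > 983.48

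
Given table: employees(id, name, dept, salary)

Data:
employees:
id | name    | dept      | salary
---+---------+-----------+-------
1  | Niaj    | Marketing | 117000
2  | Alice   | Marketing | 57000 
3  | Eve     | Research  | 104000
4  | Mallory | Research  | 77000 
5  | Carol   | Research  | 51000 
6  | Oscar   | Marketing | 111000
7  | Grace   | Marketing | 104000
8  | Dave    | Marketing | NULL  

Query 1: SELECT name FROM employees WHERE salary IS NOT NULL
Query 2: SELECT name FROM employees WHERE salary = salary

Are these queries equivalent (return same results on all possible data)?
Yes, equivalent

Both queries return: [('Alice',), ('Carol',), ('Eve',), ('Grace',), ('Mallory',), ('Niaj',), ('Oscar',)]

Reason: IS NOT NULL vs self-equality (both exclude NULLs)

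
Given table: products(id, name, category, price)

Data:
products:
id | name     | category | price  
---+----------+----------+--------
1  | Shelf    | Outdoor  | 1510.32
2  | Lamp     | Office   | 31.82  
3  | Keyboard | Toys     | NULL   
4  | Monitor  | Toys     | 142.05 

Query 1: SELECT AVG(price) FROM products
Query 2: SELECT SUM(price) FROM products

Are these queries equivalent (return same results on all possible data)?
No, not equivalent

Query 1 returns: [(561.3966666666666,)]
Query 2 returns: [(1684.19,)]

Reason: AVG vs SUM give different aggregate values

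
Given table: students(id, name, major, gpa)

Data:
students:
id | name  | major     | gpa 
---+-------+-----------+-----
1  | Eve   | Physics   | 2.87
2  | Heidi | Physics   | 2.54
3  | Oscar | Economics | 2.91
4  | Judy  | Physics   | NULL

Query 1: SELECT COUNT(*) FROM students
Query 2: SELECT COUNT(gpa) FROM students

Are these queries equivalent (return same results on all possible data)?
No, not equivalent

Query 1 returns: [(4,)]
Query 2 returns: [(3,)]

Reason: COUNT(*) includes NULLs, COUNT(column) excludes them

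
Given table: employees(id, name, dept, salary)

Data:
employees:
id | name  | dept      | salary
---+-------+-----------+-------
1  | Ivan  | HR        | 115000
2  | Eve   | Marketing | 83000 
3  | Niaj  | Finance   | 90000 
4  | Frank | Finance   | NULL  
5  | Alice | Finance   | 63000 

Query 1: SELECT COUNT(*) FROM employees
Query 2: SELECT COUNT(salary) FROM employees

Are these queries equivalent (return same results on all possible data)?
No, not equivalent

Query 1 returns: [(5,)]
Query 2 returns: [(4,)]

Reason: COUNT(*) includes NULLs, COUNT(column) excludes them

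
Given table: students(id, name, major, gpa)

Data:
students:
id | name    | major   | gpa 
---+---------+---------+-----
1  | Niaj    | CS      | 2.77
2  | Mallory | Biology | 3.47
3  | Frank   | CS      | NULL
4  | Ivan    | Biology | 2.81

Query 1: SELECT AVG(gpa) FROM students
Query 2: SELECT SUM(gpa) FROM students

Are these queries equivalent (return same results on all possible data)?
No, not equivalent

Query 1 returns: [(3.016666666666667,)]
Query 2 returns: [(9.05,)]

Reason: AVG vs SUM give different aggregate values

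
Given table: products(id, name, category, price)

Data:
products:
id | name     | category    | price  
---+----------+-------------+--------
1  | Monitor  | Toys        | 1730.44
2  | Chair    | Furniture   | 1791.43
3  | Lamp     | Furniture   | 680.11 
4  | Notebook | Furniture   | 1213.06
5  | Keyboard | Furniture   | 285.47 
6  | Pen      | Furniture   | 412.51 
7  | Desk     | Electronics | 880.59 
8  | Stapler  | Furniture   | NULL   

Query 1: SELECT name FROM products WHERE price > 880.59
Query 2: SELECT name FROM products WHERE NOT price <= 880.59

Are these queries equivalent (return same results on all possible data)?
Yes, equivalent

Both queries return: [('Chair',), ('Monitor',), ('Notebook',)]

Reason: Both filter price > 880.59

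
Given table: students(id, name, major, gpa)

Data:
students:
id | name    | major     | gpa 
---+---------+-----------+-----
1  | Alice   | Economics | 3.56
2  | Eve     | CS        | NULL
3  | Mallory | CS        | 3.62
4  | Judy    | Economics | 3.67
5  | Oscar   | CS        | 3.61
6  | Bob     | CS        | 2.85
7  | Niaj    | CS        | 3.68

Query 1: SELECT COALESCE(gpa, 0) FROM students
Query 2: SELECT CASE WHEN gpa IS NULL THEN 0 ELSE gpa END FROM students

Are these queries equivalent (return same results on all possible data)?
Yes, equivalent

Both queries return: [(0,), (2.85,), (3.56,), (3.61,), (3.62,), (3.67,), (3.68,)]

Reason: COALESCE vs CASE for NULL handling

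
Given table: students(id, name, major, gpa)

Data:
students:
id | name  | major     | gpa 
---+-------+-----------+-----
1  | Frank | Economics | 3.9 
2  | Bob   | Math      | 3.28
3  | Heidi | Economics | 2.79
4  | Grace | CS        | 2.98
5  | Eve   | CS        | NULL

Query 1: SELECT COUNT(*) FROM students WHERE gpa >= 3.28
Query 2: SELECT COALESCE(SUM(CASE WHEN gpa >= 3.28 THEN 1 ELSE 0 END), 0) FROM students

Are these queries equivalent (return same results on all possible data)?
Yes, equivalent

Both queries return: [(2,)]

Reason: COUNT with WHERE vs conditional SUM (COALESCE handles empty-table NULL)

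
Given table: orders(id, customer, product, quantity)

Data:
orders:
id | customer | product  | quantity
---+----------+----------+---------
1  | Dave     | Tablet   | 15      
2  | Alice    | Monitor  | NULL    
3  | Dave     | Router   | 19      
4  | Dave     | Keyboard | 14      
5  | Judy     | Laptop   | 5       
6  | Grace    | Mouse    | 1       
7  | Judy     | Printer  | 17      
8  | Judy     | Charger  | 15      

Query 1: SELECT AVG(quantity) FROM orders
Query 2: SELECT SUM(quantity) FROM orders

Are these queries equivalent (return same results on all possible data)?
No, not equivalent

Query 1 returns: [(12.285714285714286,)]
Query 2 returns: [(86,)]

Reason: AVG vs SUM give different aggregate values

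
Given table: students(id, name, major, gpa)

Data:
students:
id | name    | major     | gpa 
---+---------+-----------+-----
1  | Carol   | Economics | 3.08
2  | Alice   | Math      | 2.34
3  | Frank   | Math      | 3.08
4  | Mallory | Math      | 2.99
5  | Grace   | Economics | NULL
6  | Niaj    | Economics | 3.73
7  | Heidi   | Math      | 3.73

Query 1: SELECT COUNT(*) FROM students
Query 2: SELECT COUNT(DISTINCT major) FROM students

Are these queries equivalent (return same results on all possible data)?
No, not equivalent

Query 1 returns: [(7,)]
Query 2 returns: [(2,)]

Reason: COUNT(*) counts rows, COUNT(DISTINCT major) counts unique majors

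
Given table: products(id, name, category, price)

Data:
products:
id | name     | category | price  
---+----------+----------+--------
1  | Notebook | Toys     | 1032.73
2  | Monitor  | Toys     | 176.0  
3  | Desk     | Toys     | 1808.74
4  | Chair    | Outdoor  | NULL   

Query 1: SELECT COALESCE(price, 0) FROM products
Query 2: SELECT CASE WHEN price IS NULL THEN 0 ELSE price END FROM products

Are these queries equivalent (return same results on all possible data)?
Yes, equivalent

Both queries return: [(0,), (176.0,), (1032.73,), (1808.74,)]

Reason: COALESCE vs CASE for NULL handling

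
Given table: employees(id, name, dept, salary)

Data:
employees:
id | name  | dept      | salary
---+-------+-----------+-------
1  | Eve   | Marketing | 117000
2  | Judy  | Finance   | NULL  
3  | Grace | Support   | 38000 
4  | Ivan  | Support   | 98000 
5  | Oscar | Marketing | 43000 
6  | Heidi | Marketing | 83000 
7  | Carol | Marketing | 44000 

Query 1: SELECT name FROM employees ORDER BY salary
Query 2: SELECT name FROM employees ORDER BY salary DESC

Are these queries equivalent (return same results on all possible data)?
No, not equivalent

Query 1 returns: [('Judy',), ('Grace',), ('Oscar',), ('Carol',), ('Heidi',), ('Ivan',), ('Eve',)]
Query 2 returns: [('Eve',), ('Ivan',), ('Heidi',), ('Carol',), ('Oscar',), ('Grace',), ('Judy',)]

Reason: ASC vs DESC gives opposite ordering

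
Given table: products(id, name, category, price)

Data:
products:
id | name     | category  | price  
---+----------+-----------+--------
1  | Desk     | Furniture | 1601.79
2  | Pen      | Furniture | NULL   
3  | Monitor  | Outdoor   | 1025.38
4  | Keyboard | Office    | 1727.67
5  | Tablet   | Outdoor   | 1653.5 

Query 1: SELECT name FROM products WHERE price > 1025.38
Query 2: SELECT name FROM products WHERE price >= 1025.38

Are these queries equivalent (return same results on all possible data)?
No, not equivalent

Query 1 returns: [('Desk',), ('Keyboard',), ('Tablet',)]
Query 2 returns: [('Desk',), ('Monitor',), ('Keyboard',), ('Tablet',)]

Reason: > vs >= gives different results when price = 1025.38 exists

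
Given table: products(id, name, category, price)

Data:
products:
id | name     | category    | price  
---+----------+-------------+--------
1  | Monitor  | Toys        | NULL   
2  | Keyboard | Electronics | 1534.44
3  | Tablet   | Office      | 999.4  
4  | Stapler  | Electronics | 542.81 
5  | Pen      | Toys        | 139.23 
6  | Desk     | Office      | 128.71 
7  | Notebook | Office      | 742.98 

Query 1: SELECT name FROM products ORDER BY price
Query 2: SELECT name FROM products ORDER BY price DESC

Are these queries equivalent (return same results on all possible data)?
No, not equivalent

Query 1 returns: [('Monitor',), ('Desk',), ('Pen',), ('Stapler',), ('Notebook',), ('Tablet',), ('Keyboard',)]
Query 2 returns: [('Keyboard',), ('Tablet',), ('Notebook',), ('Stapler',), ('Pen',), ('Desk',), ('Monitor',)]

Reason: ASC vs DESC gives opposite ordering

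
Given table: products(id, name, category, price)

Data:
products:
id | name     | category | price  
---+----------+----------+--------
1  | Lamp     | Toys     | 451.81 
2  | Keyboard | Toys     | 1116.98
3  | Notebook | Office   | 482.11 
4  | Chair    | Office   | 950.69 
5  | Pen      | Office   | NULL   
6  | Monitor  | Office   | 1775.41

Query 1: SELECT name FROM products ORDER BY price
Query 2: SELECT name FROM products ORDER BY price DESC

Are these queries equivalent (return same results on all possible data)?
No, not equivalent

Query 1 returns: [('Pen',), ('Lamp',), ('Notebook',), ('Chair',), ('Keyboard',), ('Monitor',)]
Query 2 returns: [('Monitor',), ('Keyboard',), ('Chair',), ('Notebook',), ('Lamp',), ('Pen',)]

Reason: ASC vs DESC gives opposite ordering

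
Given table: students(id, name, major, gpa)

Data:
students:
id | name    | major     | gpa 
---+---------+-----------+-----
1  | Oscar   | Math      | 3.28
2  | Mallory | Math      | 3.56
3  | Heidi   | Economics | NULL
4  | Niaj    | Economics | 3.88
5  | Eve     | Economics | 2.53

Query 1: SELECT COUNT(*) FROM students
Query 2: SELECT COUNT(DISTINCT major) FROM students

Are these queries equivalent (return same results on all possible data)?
No, not equivalent

Query 1 returns: [(5,)]
Query 2 returns: [(2,)]

Reason: COUNT(*) counts rows, COUNT(DISTINCT major) counts unique majors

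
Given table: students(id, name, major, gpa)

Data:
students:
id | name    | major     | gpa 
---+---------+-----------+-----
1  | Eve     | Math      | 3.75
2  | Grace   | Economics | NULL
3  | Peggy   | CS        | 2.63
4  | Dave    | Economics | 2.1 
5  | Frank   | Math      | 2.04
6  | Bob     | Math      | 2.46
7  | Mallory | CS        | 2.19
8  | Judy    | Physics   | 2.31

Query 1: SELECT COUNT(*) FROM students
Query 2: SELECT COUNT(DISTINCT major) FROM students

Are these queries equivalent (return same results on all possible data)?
No, not equivalent

Query 1 returns: [(8,)]
Query 2 returns: [(4,)]

Reason: COUNT(*) counts rows, COUNT(DISTINCT major) counts unique majors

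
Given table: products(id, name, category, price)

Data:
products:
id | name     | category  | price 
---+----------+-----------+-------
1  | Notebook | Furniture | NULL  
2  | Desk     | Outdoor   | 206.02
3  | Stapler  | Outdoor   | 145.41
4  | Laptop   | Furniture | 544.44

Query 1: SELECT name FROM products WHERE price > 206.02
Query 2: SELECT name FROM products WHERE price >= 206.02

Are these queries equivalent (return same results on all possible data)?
No, not equivalent

Query 1 returns: [('Laptop',)]
Query 2 returns: [('Desk',), ('Laptop',)]

Reason: > vs >= gives different results when price = 206.02 exists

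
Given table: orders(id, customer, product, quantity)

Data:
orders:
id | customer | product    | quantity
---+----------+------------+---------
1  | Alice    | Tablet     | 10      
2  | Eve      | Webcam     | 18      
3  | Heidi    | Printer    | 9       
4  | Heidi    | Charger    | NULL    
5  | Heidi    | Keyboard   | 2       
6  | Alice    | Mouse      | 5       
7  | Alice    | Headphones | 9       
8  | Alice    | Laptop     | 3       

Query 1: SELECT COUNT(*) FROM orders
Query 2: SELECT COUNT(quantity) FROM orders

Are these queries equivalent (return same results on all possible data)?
No, not equivalent

Query 1 returns: [(8,)]
Query 2 returns: [(7,)]

Reason: COUNT(*) includes NULLs, COUNT(column) excludes them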